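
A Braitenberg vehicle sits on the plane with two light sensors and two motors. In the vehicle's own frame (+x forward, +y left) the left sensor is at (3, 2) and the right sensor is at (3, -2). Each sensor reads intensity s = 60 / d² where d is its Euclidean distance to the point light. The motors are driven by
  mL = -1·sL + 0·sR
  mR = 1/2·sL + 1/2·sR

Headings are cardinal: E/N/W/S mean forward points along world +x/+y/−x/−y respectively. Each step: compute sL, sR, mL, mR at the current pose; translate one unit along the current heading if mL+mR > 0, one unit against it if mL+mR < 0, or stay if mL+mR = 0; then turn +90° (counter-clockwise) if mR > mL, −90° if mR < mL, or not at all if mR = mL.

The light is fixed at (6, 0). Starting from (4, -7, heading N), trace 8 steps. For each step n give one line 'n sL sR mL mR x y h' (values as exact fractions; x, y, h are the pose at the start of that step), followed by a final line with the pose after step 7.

0 15/8 15/4 -15/8 45/16 4 -7 N
1 60/89 60/41 -60/89 3900/3649 4 -6 W
2 30/41 30/53 -30/41 1410/2173 3 -6 S
3 20/3 60/49 -20/3 580/147 3 -5 E
4 3/2 15/2 -3/2 9/2 2 -5 N
5 12/17 60/53 -12/17 828/901 2 -4 W
6 30/29 30/49 -30/29 1170/1421 1 -4 S
7 12 60/29 -12 204/29 1 -3 E
final 0 -3 N

n=0: pose=(4,-7,N); sL=15/8, sR=15/4; mL=-15/8, mR=45/16; mL+mR=15/16 → advance +1; mR−mL=75/16 → turn +1·90°
n=1: pose=(4,-6,W); sL=60/89, sR=60/41; mL=-60/89, mR=3900/3649; mL+mR=1440/3649 → advance +1; mR−mL=6360/3649 → turn +1·90°
n=2: pose=(3,-6,S); sL=30/41, sR=30/53; mL=-30/41, mR=1410/2173; mL+mR=-180/2173 → advance -1; mR−mL=3000/2173 → turn +1·90°
n=3: pose=(3,-5,E); sL=20/3, sR=60/49; mL=-20/3, mR=580/147; mL+mR=-400/147 → advance -1; mR−mL=520/49 → turn +1·90°
n=4: pose=(2,-5,N); sL=3/2, sR=15/2; mL=-3/2, mR=9/2; mL+mR=3 → advance +1; mR−mL=6 → turn +1·90°
n=5: pose=(2,-4,W); sL=12/17, sR=60/53; mL=-12/17, mR=828/901; mL+mR=192/901 → advance +1; mR−mL=1464/901 → turn +1·90°
n=6: pose=(1,-4,S); sL=30/29, sR=30/49; mL=-30/29, mR=1170/1421; mL+mR=-300/1421 → advance -1; mR−mL=2640/1421 → turn +1·90°
n=7: pose=(1,-3,E); sL=12, sR=60/29; mL=-12, mR=204/29; mL+mR=-144/29 → advance -1; mR−mL=552/29 → turn +1·90°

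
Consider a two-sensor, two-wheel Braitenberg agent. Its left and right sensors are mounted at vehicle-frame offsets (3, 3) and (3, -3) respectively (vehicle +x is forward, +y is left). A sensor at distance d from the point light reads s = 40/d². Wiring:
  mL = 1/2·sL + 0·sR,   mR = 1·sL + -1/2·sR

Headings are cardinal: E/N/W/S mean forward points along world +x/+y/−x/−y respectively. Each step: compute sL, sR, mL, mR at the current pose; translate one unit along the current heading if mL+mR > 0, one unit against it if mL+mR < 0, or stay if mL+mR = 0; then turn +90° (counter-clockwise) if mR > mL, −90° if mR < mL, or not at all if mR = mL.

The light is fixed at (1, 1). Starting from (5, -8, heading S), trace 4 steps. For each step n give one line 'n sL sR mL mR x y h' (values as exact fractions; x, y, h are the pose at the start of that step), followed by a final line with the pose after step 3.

0 40/193 8/29 20/193 388/5597 5 -8 S
1 4/17 4/5 2/17 -14/85 5 -9 W
2 40/53 40/113 20/53 3460/5989 6 -9 N
3 10/37 1 5/37 -17/74 6 -8 W
final 7 -8 N

n=0: pose=(5,-8,S); sL=40/193, sR=8/29; mL=20/193, mR=388/5597; mL+mR=968/5597 → advance +1; mR−mL=-192/5597 → turn -1·90°
n=1: pose=(5,-9,W); sL=4/17, sR=4/5; mL=2/17, mR=-14/85; mL+mR=-4/85 → advance -1; mR−mL=-24/85 → turn -1·90°
n=2: pose=(6,-9,N); sL=40/53, sR=40/113; mL=20/53, mR=3460/5989; mL+mR=5720/5989 → advance +1; mR−mL=1200/5989 → turn +1·90°
n=3: pose=(6,-8,W); sL=10/37, sR=1; mL=5/37, mR=-17/74; mL+mR=-7/74 → advance -1; mR−mL=-27/74 → turn -1·90°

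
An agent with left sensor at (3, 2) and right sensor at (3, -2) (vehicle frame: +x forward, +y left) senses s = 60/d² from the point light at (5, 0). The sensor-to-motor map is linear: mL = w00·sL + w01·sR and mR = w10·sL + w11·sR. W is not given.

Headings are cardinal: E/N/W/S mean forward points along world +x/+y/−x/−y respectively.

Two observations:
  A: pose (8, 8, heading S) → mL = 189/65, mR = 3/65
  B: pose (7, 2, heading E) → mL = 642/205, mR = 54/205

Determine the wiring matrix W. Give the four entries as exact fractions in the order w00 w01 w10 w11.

1/2 1 1 -1/2

obs A: pose=(8,8,S) → sL=6/5, sR=30/13, mL=189/65, mR=3/65
obs B: pose=(7,2,E) → sL=60/41, sR=12/5, mL=642/205, mR=54/205
sensor matrix S = [[6/5, 30/13], [60/41, 12/5]]; det S = -6624/13325
solve [mL_A; mL_B] = S·[w00; w01] and [mR_A; mR_B] = S·[w10; w11]:
  w00 = 1/2, w01 = 1, w10 = 1, w11 = -1/2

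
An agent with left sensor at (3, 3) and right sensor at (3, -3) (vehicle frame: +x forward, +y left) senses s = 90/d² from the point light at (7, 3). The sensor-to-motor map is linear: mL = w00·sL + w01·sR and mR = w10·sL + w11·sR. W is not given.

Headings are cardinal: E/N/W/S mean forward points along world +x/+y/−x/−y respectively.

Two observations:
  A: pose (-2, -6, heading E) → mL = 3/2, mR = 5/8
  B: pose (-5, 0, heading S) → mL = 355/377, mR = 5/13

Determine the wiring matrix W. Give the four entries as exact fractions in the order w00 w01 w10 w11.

1 1/2 1/2 0

obs A: pose=(-2,-6,E) → sL=5/4, sR=1/2, mL=3/2, mR=5/8
obs B: pose=(-5,0,S) → sL=10/13, sR=10/29, mL=355/377, mR=5/13
sensor matrix S = [[5/4, 1/2], [10/13, 10/29]]; det S = 35/754
solve [mL_A; mL_B] = S·[w00; w01] and [mR_A; mR_B] = S·[w10; w11]:
  w00 = 1, w01 = 1/2, w10 = 1/2, w11 = 0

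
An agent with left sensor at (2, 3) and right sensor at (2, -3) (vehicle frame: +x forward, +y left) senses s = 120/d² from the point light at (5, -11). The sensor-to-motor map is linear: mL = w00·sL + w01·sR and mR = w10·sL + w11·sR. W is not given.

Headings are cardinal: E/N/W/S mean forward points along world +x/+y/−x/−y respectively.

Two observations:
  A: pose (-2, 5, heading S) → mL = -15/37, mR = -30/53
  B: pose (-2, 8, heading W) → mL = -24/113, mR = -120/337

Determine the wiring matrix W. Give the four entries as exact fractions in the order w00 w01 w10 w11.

obs A: pose=(-2,5,S) → sL=30/53, sR=15/37, mL=-15/37, mR=-30/53
obs B: pose=(-2,8,W) → sL=120/337, sR=24/113, mL=-24/113, mR=-120/337
sensor matrix S = [[30/53, 15/37], [120/337, 24/113]]; det S = -1802520/74676841
solve [mL_A; mL_B] = S·[w00; w01] and [mR_A; mR_B] = S·[w10; w11]:
  w00 = 0, w01 = -1, w10 = -1, w11 = 0

0 -1 -1 0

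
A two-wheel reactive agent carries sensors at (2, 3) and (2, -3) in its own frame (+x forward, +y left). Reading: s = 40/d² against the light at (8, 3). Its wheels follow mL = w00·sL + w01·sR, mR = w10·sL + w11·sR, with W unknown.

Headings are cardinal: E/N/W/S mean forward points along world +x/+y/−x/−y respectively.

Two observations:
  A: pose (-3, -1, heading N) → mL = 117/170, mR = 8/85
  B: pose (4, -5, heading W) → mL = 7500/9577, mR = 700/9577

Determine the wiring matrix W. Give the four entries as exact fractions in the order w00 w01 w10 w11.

1/2 1 -1 1/2

obs A: pose=(-3,-1,N) → sL=1/5, sR=10/17, mL=117/170, mR=8/85
obs B: pose=(4,-5,W) → sL=40/157, sR=40/61, mL=7500/9577, mR=700/9577
sensor matrix S = [[1/5, 10/17], [40/157, 40/61]]; det S = -3048/162809
solve [mL_A; mL_B] = S·[w00; w01] and [mR_A; mR_B] = S·[w10; w11]:
  w00 = 1/2, w01 = 1, w10 = -1, w11 = 1/2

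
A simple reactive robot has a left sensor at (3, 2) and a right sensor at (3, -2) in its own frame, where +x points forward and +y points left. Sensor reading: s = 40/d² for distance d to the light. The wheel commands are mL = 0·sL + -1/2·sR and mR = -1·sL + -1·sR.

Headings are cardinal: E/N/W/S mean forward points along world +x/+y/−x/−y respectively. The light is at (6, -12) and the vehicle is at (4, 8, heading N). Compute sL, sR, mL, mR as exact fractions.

left sensor world pos  = (2, 11); dL² = 545
right sensor world pos = (6, 11); dR² = 529
sL = 40/545 = 8/109
sR = 40/529 = 40/529
mL = 0·sL + -1/2·sR = -20/529
mR = -1·sL + -1·sR = -8592/57661

8/109 40/529 -20/529 -8592/57661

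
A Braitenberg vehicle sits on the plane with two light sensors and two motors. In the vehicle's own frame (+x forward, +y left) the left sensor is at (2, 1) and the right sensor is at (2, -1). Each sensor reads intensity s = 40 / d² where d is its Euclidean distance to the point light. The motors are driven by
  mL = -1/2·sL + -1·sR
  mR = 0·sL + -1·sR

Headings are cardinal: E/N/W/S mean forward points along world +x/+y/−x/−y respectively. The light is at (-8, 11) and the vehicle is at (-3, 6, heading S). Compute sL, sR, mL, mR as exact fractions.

left sensor world pos  = (-2, 4); dL² = 85
right sensor world pos = (-4, 4); dR² = 65
sL = 40/85 = 8/17
sR = 40/65 = 8/13
mL = -1/2·sL + -1·sR = -188/221
mR = 0·sL + -1·sR = -8/13

8/17 8/13 -188/221 -8/13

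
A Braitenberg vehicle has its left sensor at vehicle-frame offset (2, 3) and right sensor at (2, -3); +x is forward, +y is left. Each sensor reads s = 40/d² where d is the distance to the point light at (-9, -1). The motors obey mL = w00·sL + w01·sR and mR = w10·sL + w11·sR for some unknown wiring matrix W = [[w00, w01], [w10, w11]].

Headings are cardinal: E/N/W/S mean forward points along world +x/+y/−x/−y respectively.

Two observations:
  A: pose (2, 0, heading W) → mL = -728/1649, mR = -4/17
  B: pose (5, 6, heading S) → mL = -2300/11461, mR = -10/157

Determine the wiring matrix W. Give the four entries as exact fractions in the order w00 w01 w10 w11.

-1/2 -1/2 -1/2 0

obs A: pose=(2,0,W) → sL=8/17, sR=40/97, mL=-728/1649, mR=-4/17
obs B: pose=(5,6,S) → sL=20/157, sR=20/73, mL=-2300/11461, mR=-10/157
sensor matrix S = [[8/17, 40/97], [20/157, 20/73]]; det S = 1443840/18899189
solve [mL_A; mL_B] = S·[w00; w01] and [mR_A; mR_B] = S·[w10; w11]:
  w00 = -1/2, w01 = -1/2, w10 = -1/2, w11 = 0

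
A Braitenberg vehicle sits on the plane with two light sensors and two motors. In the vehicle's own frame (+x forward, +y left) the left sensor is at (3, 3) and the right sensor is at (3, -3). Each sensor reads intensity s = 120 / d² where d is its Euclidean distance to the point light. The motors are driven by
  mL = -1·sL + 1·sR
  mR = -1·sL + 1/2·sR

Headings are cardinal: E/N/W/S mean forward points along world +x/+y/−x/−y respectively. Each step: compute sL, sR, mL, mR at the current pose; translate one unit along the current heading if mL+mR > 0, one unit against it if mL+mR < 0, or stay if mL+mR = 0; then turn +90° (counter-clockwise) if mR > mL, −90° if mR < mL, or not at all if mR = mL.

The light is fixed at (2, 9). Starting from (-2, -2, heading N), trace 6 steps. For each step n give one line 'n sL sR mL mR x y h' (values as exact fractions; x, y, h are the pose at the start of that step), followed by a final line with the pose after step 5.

0 120/113 24/13 1152/1469 -204/1469 -2 -2 N
1 12/5 12/17 -144/85 -174/85 -2 -1 E
2 120/173 120/233 -7200/40309 -17580/40309 -3 -1 S
3 15/26 6/5 81/130 3/130 -3 0 W
4 40/39 8/3 64/39 4/13 -4 0 N
5 60/17 12/13 -576/221 -678/221 -4 1 E
final -5 1 S

n=0: pose=(-2,-2,N); sL=120/113, sR=24/13; mL=1152/1469, mR=-204/1469; mL+mR=948/1469 → advance +1; mR−mL=-12/13 → turn -1·90°
n=1: pose=(-2,-1,E); sL=12/5, sR=12/17; mL=-144/85, mR=-174/85; mL+mR=-318/85 → advance -1; mR−mL=-6/17 → turn -1·90°
n=2: pose=(-3,-1,S); sL=120/173, sR=120/233; mL=-7200/40309, mR=-17580/40309; mL+mR=-24780/40309 → advance -1; mR−mL=-60/233 → turn -1·90°
n=3: pose=(-3,0,W); sL=15/26, sR=6/5; mL=81/130, mR=3/130; mL+mR=42/65 → advance +1; mR−mL=-3/5 → turn -1·90°
n=4: pose=(-4,0,N); sL=40/39, sR=8/3; mL=64/39, mR=4/13; mL+mR=76/39 → advance +1; mR−mL=-4/3 → turn -1·90°
n=5: pose=(-4,1,E); sL=60/17, sR=12/13; mL=-576/221, mR=-678/221; mL+mR=-1254/221 → advance -1; mR−mL=-6/13 → turn -1·90°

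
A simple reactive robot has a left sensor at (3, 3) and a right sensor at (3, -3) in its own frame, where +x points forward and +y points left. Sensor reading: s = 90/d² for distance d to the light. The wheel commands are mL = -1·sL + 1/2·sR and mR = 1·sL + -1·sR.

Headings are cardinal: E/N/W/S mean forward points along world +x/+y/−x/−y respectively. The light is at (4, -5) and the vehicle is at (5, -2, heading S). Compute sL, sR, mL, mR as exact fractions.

45/8 45/2 45/8 -135/8

left sensor world pos  = (8, -5); dL² = 16
right sensor world pos = (2, -5); dR² = 4
sL = 90/16 = 45/8
sR = 90/4 = 45/2
mL = -1·sL + 1/2·sR = 45/8
mR = 1·sL + -1·sR = -135/8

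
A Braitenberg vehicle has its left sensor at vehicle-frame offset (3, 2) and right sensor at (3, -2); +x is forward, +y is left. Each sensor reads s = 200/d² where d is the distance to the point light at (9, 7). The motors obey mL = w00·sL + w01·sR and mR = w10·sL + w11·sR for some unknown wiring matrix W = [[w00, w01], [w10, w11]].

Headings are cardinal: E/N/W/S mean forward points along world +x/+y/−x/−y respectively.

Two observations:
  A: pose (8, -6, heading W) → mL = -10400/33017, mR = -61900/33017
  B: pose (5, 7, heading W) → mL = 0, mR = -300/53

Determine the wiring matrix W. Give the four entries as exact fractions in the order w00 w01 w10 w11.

1/2 -1/2 -1/2 -1

obs A: pose=(8,-6,W) → sL=200/241, sR=200/137, mL=-10400/33017, mR=-61900/33017
obs B: pose=(5,7,W) → sL=200/53, sR=200/53, mL=0, mR=-300/53
sensor matrix S = [[200/241, 200/137], [200/53, 200/53]]; det S = -4160000/1749901
solve [mL_A; mL_B] = S·[w00; w01] and [mR_A; mR_B] = S·[w10; w11]:
  w00 = 1/2, w01 = -1/2, w10 = -1/2, w11 = -1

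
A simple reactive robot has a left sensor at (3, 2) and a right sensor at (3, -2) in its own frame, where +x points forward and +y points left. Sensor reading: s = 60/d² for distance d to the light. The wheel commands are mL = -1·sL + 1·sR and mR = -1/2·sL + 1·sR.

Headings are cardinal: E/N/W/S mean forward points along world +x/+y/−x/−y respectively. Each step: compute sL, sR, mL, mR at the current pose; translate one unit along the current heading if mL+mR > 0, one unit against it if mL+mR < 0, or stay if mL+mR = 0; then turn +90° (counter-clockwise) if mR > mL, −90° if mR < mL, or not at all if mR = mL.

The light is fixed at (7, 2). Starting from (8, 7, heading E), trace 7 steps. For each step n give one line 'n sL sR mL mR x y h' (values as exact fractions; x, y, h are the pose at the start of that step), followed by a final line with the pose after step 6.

0 12/13 12/5 96/65 126/65 8 7 E
1 15/16 3/4 -3/16 9/32 9 7 N
2 60/17 12/13 -576/221 -186/221 9 8 W
3 30/17 6 72/17 87/17 10 8 S
4 12/17 4/3 32/51 50/51 10 7 E
5 15/17 3/5 -24/85 27/170 11 7 N
6 12 60/37 -384/37 -162/37 11 6 W
final 12 6 S

n=0: pose=(8,7,E); sL=12/13, sR=12/5; mL=96/65, mR=126/65; mL+mR=222/65 → advance +1; mR−mL=6/13 → turn +1·90°
n=1: pose=(9,7,N); sL=15/16, sR=3/4; mL=-3/16, mR=9/32; mL+mR=3/32 → advance +1; mR−mL=15/32 → turn +1·90°
n=2: pose=(9,8,W); sL=60/17, sR=12/13; mL=-576/221, mR=-186/221; mL+mR=-762/221 → advance -1; mR−mL=30/17 → turn +1·90°
n=3: pose=(10,8,S); sL=30/17, sR=6; mL=72/17, mR=87/17; mL+mR=159/17 → advance +1; mR−mL=15/17 → turn +1·90°
n=4: pose=(10,7,E); sL=12/17, sR=4/3; mL=32/51, mR=50/51; mL+mR=82/51 → advance +1; mR−mL=6/17 → turn +1·90°
n=5: pose=(11,7,N); sL=15/17, sR=3/5; mL=-24/85, mR=27/170; mL+mR=-21/170 → advance -1; mR−mL=15/34 → turn +1·90°
n=6: pose=(11,6,W); sL=12, sR=60/37; mL=-384/37, mR=-162/37; mL+mR=-546/37 → advance -1; mR−mL=6 → turn +1·90°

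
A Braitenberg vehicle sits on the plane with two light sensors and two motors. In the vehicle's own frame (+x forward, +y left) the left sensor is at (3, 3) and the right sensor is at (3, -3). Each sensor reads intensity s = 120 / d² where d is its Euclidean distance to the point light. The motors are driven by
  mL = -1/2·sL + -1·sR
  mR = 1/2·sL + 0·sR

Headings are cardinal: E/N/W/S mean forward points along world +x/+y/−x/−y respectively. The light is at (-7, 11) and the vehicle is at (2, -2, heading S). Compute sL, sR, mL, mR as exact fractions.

3/10 30/73 -819/1460 3/20

left sensor world pos  = (5, -5); dL² = 400
right sensor world pos = (-1, -5); dR² = 292
sL = 120/400 = 3/10
sR = 120/292 = 30/73
mL = -1/2·sL + -1·sR = -819/1460
mR = 1/2·sL + 0·sR = 3/20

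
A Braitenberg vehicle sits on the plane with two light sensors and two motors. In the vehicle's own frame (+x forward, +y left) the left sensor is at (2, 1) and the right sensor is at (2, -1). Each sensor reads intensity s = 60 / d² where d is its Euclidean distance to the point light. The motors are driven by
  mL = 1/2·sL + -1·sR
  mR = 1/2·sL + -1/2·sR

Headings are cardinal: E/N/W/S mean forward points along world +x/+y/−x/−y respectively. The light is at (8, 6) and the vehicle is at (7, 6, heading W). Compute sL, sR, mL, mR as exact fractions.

left sensor world pos  = (5, 5); dL² = 10
right sensor world pos = (5, 7); dR² = 10
sL = 60/10 = 6
sR = 60/10 = 6
mL = 1/2·sL + -1·sR = -3
mR = 1/2·sL + -1/2·sR = 0

6 6 -3 0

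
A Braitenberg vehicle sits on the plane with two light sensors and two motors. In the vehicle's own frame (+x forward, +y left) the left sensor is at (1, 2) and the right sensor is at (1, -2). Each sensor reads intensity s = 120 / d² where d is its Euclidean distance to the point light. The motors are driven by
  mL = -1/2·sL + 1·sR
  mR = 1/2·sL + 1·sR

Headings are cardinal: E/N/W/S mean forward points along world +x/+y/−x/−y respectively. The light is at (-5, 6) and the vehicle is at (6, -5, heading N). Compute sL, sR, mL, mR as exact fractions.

left sensor world pos  = (4, -4); dL² = 181
right sensor world pos = (8, -4); dR² = 269
sL = 120/181 = 120/181
sR = 120/269 = 120/269
mL = -1/2·sL + 1·sR = 5580/48689
mR = 1/2·sL + 1·sR = 37860/48689

120/181 120/269 5580/48689 37860/48689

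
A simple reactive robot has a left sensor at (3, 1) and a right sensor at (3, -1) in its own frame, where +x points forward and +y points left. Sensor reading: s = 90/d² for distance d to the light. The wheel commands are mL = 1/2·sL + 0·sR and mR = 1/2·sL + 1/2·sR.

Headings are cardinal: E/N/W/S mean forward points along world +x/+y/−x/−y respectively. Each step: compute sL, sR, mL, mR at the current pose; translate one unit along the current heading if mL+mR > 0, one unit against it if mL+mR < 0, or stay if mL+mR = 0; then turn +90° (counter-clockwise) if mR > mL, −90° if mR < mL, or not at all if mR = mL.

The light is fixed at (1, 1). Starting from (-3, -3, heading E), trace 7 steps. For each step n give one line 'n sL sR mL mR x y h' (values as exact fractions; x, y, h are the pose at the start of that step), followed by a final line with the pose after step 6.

0 9 45/13 9/2 81/13 -3 -3 E
1 90/17 18 45/17 198/17 -2 -3 N
2 45/26 9/4 45/52 207/104 -2 -2 W
3 2 90/61 1 106/61 -3 -2 S
4 9 45/13 9/2 81/13 -3 -3 E
5 90/17 18 45/17 198/17 -2 -3 N
6 45/26 9/4 45/52 207/104 -2 -2 W
final -3 -2 S

n=0: pose=(-3,-3,E); sL=9, sR=45/13; mL=9/2, mR=81/13; mL+mR=279/26 → advance +1; mR−mL=45/26 → turn +1·90°
n=1: pose=(-2,-3,N); sL=90/17, sR=18; mL=45/17, mR=198/17; mL+mR=243/17 → advance +1; mR−mL=9 → turn +1·90°
n=2: pose=(-2,-2,W); sL=45/26, sR=9/4; mL=45/52, mR=207/104; mL+mR=297/104 → advance +1; mR−mL=9/8 → turn +1·90°
n=3: pose=(-3,-2,S); sL=2, sR=90/61; mL=1, mR=106/61; mL+mR=167/61 → advance +1; mR−mL=45/61 → turn +1·90°
n=4: pose=(-3,-3,E); sL=9, sR=45/13; mL=9/2, mR=81/13; mL+mR=279/26 → advance +1; mR−mL=45/26 → turn +1·90°
n=5: pose=(-2,-3,N); sL=90/17, sR=18; mL=45/17, mR=198/17; mL+mR=243/17 → advance +1; mR−mL=9 → turn +1·90°
n=6: pose=(-2,-2,W); sL=45/26, sR=9/4; mL=45/52, mR=207/104; mL+mR=297/104 → advance +1; mR−mL=9/8 → turn +1·90°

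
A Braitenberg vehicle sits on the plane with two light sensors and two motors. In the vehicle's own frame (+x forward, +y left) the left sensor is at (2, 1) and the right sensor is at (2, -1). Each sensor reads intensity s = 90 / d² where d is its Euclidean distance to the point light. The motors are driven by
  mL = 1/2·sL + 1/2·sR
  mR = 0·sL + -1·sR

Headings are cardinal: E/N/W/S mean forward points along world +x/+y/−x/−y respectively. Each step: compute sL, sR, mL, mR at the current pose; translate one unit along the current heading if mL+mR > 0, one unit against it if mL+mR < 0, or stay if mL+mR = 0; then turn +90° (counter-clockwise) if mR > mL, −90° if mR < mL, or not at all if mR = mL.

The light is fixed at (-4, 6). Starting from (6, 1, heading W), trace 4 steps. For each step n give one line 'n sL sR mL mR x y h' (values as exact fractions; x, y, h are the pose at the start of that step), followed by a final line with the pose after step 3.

n=0: pose=(6,1,W); sL=9/10, sR=9/8; mL=81/80, mR=-9/8; mL+mR=-9/80 → advance -1; mR−mL=-171/80 → turn -1·90°
n=1: pose=(7,1,N); sL=90/109, sR=10/17; mL=1310/1853, mR=-10/17; mL+mR=220/1853 → advance +1; mR−mL=-2400/1853 → turn -1·90°
n=2: pose=(7,2,E); sL=45/89, sR=45/97; mL=4185/8633, mR=-45/97; mL+mR=180/8633 → advance +1; mR−mL=-8190/8633 → turn -1·90°
n=3: pose=(8,2,S); sL=18/41, sR=90/157; mL=3258/6437, mR=-90/157; mL+mR=-432/6437 → advance -1; mR−mL=-6948/6437 → turn -1·90°

0 9/10 9/8 81/80 -9/8 6 1 W
1 90/109 10/17 1310/1853 -10/17 7 1 N
2 45/89 45/97 4185/8633 -45/97 7 2 E
3 18/41 90/157 3258/6437 -90/157 8 2 S
final 8 3 W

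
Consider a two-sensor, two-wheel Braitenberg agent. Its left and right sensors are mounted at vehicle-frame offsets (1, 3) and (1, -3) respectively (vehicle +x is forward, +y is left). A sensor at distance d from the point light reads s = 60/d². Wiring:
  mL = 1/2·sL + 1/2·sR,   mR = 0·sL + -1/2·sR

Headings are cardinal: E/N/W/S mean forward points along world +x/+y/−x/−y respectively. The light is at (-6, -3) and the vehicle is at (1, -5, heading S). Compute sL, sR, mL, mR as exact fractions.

left sensor world pos  = (4, -6); dL² = 109
right sensor world pos = (-2, -6); dR² = 25
sL = 60/109 = 60/109
sR = 60/25 = 12/5
mL = 1/2·sL + 1/2·sR = 804/545
mR = 0·sL + -1/2·sR = -6/5

60/109 12/5 804/545 -6/5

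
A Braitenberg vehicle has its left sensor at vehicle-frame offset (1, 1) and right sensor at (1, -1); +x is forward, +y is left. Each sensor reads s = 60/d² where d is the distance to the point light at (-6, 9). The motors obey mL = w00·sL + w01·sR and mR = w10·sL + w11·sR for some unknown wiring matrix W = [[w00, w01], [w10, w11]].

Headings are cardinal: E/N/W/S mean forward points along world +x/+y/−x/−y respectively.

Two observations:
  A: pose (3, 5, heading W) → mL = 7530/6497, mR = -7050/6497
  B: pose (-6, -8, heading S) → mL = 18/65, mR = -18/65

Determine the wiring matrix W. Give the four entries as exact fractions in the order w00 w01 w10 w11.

obs A: pose=(3,5,W) → sL=60/89, sR=60/73, mL=7530/6497, mR=-7050/6497
obs B: pose=(-6,-8,S) → sL=12/65, sR=12/65, mL=18/65, mR=-18/65
sensor matrix S = [[60/89, 60/73], [12/65, 12/65]]; det S = -2304/84461
solve [mL_A; mL_B] = S·[w00; w01] and [mR_A; mR_B] = S·[w10; w11]:
  w00 = 1/2, w01 = 1, w10 = -1, w11 = -1/2

1/2 1 -1 -1/2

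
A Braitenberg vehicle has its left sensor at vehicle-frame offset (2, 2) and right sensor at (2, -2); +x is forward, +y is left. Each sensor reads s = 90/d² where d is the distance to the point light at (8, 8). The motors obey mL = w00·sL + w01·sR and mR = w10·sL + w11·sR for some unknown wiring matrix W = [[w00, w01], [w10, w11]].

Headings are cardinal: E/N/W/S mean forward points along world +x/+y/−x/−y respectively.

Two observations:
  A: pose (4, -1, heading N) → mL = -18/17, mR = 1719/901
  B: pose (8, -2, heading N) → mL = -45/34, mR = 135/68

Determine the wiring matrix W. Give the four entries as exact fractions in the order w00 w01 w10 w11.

obs A: pose=(4,-1,N) → sL=18/17, sR=90/53, mL=-18/17, mR=1719/901
obs B: pose=(8,-2,N) → sL=45/34, sR=45/34, mL=-45/34, mR=135/68
sensor matrix S = [[18/17, 90/53], [45/34, 45/34]]; det S = -12960/15317
solve [mL_A; mL_B] = S·[w00; w01] and [mR_A; mR_B] = S·[w10; w11]:
  w00 = -1, w01 = 0, w10 = 1, w11 = 1/2

-1 0 1 1/2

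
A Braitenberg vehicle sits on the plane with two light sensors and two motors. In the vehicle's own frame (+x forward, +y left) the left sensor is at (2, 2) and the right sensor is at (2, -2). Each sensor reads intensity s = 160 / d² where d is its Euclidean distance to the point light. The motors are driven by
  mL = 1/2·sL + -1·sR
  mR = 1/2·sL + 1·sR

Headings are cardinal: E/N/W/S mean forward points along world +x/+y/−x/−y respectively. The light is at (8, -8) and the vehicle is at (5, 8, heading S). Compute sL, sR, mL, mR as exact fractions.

160/197 160/221 -13840/43537 49200/43537

left sensor world pos  = (7, 6); dL² = 197
right sensor world pos = (3, 6); dR² = 221
sL = 160/197 = 160/197
sR = 160/221 = 160/221
mL = 1/2·sL + -1·sR = -13840/43537
mR = 1/2·sL + 1·sR = 49200/43537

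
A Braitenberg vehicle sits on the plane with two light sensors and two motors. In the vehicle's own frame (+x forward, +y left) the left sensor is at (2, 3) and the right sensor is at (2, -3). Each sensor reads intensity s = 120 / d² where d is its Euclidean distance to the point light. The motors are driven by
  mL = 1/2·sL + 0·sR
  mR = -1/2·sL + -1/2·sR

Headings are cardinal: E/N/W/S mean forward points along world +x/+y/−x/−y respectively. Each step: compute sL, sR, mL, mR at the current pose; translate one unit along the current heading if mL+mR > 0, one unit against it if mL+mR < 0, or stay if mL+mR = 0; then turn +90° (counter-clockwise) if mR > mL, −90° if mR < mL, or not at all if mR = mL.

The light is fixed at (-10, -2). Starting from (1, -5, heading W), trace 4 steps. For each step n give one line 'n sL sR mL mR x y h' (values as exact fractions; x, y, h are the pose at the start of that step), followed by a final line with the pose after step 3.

0 40/39 40/27 20/39 -440/351 1 -5 W
1 60/41 60/113 30/41 -4620/4633 2 -5 N
2 120/197 24/49 60/197 -5304/9653 2 -6 E
3 15/29 6/5 15/58 -249/290 1 -6 S
final 1 -5 W

n=0: pose=(1,-5,W); sL=40/39, sR=40/27; mL=20/39, mR=-440/351; mL+mR=-20/27 → advance -1; mR−mL=-620/351 → turn -1·90°
n=1: pose=(2,-5,N); sL=60/41, sR=60/113; mL=30/41, mR=-4620/4633; mL+mR=-30/113 → advance -1; mR−mL=-8010/4633 → turn -1·90°
n=2: pose=(2,-6,E); sL=120/197, sR=24/49; mL=60/197, mR=-5304/9653; mL+mR=-12/49 → advance -1; mR−mL=-8244/9653 → turn -1·90°
n=3: pose=(1,-6,S); sL=15/29, sR=6/5; mL=15/58, mR=-249/290; mL+mR=-3/5 → advance -1; mR−mL=-162/145 → turn -1·90°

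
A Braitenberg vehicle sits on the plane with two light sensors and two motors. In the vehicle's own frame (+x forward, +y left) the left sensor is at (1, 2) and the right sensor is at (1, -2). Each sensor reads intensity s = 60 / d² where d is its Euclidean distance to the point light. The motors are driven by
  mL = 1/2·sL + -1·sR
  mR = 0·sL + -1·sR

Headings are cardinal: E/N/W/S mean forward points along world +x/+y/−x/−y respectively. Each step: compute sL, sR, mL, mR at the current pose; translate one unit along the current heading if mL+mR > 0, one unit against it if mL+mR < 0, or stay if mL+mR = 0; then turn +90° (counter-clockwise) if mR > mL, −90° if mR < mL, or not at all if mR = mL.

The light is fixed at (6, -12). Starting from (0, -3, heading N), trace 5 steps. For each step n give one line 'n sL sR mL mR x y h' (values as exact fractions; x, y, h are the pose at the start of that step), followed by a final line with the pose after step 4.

0 15/41 15/29 -795/2378 -15/29 0 -3 N
1 12/25 60/61 -1134/1525 -60/61 0 -4 E
2 30/37 6/13 -27/481 -6/13 -1 -4 S
3 60/113 12/37 -246/4181 -12/37 -1 -3 W
4 15/41 15/29 -795/2378 -15/29 0 -3 N
final 0 -4 E

n=0: pose=(0,-3,N); sL=15/41, sR=15/29; mL=-795/2378, mR=-15/29; mL+mR=-2025/2378 → advance -1; mR−mL=-15/82 → turn -1·90°
n=1: pose=(0,-4,E); sL=12/25, sR=60/61; mL=-1134/1525, mR=-60/61; mL+mR=-2634/1525 → advance -1; mR−mL=-6/25 → turn -1·90°
n=2: pose=(-1,-4,S); sL=30/37, sR=6/13; mL=-27/481, mR=-6/13; mL+mR=-249/481 → advance -1; mR−mL=-15/37 → turn -1·90°
n=3: pose=(-1,-3,W); sL=60/113, sR=12/37; mL=-246/4181, mR=-12/37; mL+mR=-1602/4181 → advance -1; mR−mL=-30/113 → turn -1·90°
n=4: pose=(0,-3,N); sL=15/41, sR=15/29; mL=-795/2378, mR=-15/29; mL+mR=-2025/2378 → advance -1; mR−mL=-15/82 → turn -1·90°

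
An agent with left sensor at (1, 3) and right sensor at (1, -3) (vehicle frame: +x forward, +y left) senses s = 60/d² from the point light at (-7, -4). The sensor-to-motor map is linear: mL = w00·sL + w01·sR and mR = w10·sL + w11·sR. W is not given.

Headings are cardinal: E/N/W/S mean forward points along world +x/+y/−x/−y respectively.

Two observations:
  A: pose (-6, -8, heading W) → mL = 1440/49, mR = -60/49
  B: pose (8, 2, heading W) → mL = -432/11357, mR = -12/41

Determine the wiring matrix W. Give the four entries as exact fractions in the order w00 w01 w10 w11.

-1/2 1/2 -1 0

obs A: pose=(-6,-8,W) → sL=60/49, sR=60, mL=1440/49, mR=-60/49
obs B: pose=(8,2,W) → sL=12/41, sR=60/277, mL=-432/11357, mR=-12/41
sensor matrix S = [[60/49, 60], [12/41, 60/277]]; det S = -9624960/556493
solve [mL_A; mL_B] = S·[w00; w01] and [mR_A; mR_B] = S·[w10; w11]:
  w00 = -1/2, w01 = 1/2, w10 = -1, w11 = 0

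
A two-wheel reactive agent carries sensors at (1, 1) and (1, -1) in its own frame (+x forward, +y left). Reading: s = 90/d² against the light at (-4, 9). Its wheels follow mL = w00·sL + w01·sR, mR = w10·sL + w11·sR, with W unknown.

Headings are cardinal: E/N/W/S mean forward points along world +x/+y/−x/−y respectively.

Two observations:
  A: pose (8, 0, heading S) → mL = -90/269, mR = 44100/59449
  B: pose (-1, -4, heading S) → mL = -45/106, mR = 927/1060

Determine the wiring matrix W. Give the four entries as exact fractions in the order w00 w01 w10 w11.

obs A: pose=(8,0,S) → sL=90/269, sR=90/221, mL=-90/269, mR=44100/59449
obs B: pose=(-1,-4,S) → sL=45/106, sR=9/20, mL=-45/106, mR=927/1060
sensor matrix S = [[90/269, 90/221], [45/106, 9/20]]; det S = -140697/6301594
solve [mL_A; mL_B] = S·[w00; w01] and [mR_A; mR_B] = S·[w10; w11]:
  w00 = -1, w01 = 0, w10 = 1, w11 = 1

-1 0 1 1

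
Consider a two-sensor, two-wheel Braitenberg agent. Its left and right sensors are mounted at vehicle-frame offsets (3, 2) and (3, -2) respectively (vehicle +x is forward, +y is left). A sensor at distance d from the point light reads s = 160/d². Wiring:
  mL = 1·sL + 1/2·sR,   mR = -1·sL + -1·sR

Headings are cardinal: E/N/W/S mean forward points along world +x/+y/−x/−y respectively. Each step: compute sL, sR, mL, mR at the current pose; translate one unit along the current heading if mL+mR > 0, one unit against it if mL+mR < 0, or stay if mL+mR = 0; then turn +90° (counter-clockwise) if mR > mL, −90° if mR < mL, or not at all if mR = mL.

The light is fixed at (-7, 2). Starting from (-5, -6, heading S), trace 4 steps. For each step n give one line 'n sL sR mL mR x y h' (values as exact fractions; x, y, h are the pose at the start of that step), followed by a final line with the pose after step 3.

n=0: pose=(-5,-6,S); sL=160/137, sR=160/121; mL=30320/16577, mR=-41280/16577; mL+mR=-80/121 → advance -1; mR−mL=-71600/16577 → turn -1·90°
n=1: pose=(-5,-5,W); sL=80/41, sR=80/13; mL=2680/533, mR=-4320/533; mL+mR=-40/13 → advance -1; mR−mL=-7000/533 → turn -1·90°
n=2: pose=(-4,-5,N); sL=160/17, sR=160/41; mL=7920/697, mR=-9280/697; mL+mR=-80/41 → advance -1; mR−mL=-17200/697 → turn -1·90°
n=3: pose=(-4,-6,E); sL=20/9, sR=20/17; mL=430/153, mR=-520/153; mL+mR=-10/17 → advance -1; mR−mL=-950/153 → turn -1·90°

0 160/137 160/121 30320/16577 -41280/16577 -5 -6 S
1 80/41 80/13 2680/533 -4320/533 -5 -5 W
2 160/17 160/41 7920/697 -9280/697 -4 -5 N
3 20/9 20/17 430/153 -520/153 -4 -6 E
final -5 -6 S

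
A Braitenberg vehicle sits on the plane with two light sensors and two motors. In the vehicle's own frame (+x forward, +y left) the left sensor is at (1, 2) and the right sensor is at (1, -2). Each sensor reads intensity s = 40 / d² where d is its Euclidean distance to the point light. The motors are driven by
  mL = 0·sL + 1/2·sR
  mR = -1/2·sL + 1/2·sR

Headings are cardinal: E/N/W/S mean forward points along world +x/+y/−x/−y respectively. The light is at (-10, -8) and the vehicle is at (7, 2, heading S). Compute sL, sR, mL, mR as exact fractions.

left sensor world pos  = (9, 1); dL² = 442
right sensor world pos = (5, 1); dR² = 306
sL = 40/442 = 20/221
sR = 40/306 = 20/153
mL = 0·sL + 1/2·sR = 10/153
mR = -1/2·sL + 1/2·sR = 40/1989

20/221 20/153 10/153 40/1989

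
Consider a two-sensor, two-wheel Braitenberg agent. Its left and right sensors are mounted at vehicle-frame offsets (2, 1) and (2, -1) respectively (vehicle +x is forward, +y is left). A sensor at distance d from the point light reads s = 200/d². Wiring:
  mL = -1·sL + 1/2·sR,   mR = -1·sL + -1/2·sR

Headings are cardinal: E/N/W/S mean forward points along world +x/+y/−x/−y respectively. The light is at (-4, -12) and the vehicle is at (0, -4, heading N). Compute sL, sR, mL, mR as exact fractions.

left sensor world pos  = (-1, -2); dL² = 109
right sensor world pos = (1, -2); dR² = 125
sL = 200/109 = 200/109
sR = 200/125 = 8/5
mL = -1·sL + 1/2·sR = -564/545
mR = -1·sL + -1/2·sR = -1436/545

200/109 8/5 -564/545 -1436/545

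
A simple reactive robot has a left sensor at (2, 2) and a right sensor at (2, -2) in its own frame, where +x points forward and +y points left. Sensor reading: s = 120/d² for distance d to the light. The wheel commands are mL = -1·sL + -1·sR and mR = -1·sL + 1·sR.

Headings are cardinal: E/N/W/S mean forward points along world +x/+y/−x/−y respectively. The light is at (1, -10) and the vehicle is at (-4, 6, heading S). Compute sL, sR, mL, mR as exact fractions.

24/41 24/49 -2160/2009 -192/2009

left sensor world pos  = (-2, 4); dL² = 205
right sensor world pos = (-6, 4); dR² = 245
sL = 120/205 = 24/41
sR = 120/245 = 24/49
mL = -1·sL + -1·sR = -2160/2009
mR = -1·sL + 1·sR = -192/2009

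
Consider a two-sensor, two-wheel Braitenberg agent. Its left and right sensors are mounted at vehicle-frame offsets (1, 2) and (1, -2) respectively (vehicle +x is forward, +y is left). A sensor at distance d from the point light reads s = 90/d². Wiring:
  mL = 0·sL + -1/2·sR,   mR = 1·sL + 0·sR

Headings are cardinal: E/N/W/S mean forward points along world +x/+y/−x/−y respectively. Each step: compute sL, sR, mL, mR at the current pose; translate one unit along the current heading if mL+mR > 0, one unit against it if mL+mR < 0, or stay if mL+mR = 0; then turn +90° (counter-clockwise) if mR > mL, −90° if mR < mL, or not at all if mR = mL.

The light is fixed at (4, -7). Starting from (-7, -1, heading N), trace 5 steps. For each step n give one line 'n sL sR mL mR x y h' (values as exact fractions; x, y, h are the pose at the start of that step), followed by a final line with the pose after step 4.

n=0: pose=(-7,-1,N); sL=45/109, sR=9/13; mL=-9/26, mR=45/109; mL+mR=189/2834 → advance +1; mR−mL=2151/2834 → turn +1·90°
n=1: pose=(-7,0,W); sL=90/169, sR=2/5; mL=-1/5, mR=90/169; mL+mR=281/845 → advance +1; mR−mL=619/845 → turn +1·90°
n=2: pose=(-8,0,S); sL=45/68, sR=45/116; mL=-45/232, mR=45/68; mL+mR=1845/3944 → advance +1; mR−mL=3375/3944 → turn +1·90°
n=3: pose=(-8,-1,E); sL=18/37, sR=90/137; mL=-45/137, mR=18/37; mL+mR=801/5069 → advance +1; mR−mL=4131/5069 → turn +1·90°
n=4: pose=(-7,-1,N); sL=45/109, sR=9/13; mL=-9/26, mR=45/109; mL+mR=189/2834 → advance +1; mR−mL=2151/2834 → turn +1·90°

0 45/109 9/13 -9/26 45/109 -7 -1 N
1 90/169 2/5 -1/5 90/169 -7 0 W
2 45/68 45/116 -45/232 45/68 -8 0 S
3 18/37 90/137 -45/137 18/37 -8 -1 E
4 45/109 9/13 -9/26 45/109 -7 -1 N
final -7 0 W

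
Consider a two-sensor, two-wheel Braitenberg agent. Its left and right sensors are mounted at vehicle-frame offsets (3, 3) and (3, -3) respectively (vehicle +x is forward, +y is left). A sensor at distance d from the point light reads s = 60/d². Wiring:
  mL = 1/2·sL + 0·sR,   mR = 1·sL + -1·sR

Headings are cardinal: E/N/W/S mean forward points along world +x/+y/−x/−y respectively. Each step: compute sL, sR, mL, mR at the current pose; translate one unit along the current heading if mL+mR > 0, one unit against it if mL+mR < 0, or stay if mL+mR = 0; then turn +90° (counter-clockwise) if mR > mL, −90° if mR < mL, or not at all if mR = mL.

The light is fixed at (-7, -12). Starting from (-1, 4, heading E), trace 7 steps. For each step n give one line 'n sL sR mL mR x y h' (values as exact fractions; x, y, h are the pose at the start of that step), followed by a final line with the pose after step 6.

0 30/221 6/25 15/221 -576/5525 -1 4 E
1 60/233 60/173 30/233 -3600/40309 -2 4 S
2 15/37 15/82 15/74 675/3034 -2 3 W
3 60/193 12/29 30/193 -576/5597 -3 3 S
4 30/61 6/29 15/61 504/1769 -3 2 W
5 60/157 60/121 30/157 -2160/18997 -4 2 S
6 3/5 15/64 3/10 117/320 -4 1 W
final -5 1 S

n=0: pose=(-1,4,E); sL=30/221, sR=6/25; mL=15/221, mR=-576/5525; mL+mR=-201/5525 → advance -1; mR−mL=-951/5525 → turn -1·90°
n=1: pose=(-2,4,S); sL=60/233, sR=60/173; mL=30/233, mR=-3600/40309; mL+mR=1590/40309 → advance +1; mR−mL=-8790/40309 → turn -1·90°
n=2: pose=(-2,3,W); sL=15/37, sR=15/82; mL=15/74, mR=675/3034; mL+mR=645/1517 → advance +1; mR−mL=30/1517 → turn +1·90°
n=3: pose=(-3,3,S); sL=60/193, sR=12/29; mL=30/193, mR=-576/5597; mL+mR=294/5597 → advance +1; mR−mL=-1446/5597 → turn -1·90°
n=4: pose=(-3,2,W); sL=30/61, sR=6/29; mL=15/61, mR=504/1769; mL+mR=939/1769 → advance +1; mR−mL=69/1769 → turn +1·90°
n=5: pose=(-4,2,S); sL=60/157, sR=60/121; mL=30/157, mR=-2160/18997; mL+mR=1470/18997 → advance +1; mR−mL=-5790/18997 → turn -1·90°
n=6: pose=(-4,1,W); sL=3/5, sR=15/64; mL=3/10, mR=117/320; mL+mR=213/320 → advance +1; mR−mL=21/320 → turn +1·90°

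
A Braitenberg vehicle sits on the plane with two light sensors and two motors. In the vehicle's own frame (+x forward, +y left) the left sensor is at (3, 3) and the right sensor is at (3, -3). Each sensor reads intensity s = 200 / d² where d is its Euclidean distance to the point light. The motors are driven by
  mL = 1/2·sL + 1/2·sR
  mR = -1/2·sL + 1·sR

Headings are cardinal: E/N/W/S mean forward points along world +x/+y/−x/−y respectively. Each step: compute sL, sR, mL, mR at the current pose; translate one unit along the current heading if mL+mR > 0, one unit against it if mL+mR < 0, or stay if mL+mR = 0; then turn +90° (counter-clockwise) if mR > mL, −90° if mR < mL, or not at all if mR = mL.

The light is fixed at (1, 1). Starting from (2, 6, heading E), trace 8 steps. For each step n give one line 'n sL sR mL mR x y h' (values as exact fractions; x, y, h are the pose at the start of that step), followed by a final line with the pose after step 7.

n=0: pose=(2,6,E); sL=5/2, sR=10; mL=25/4, mR=35/4; mL+mR=15 → advance +1; mR−mL=5/2 → turn +1·90°
n=1: pose=(3,6,N); sL=40/13, sR=200/89; mL=3080/1157, mR=820/1157; mL+mR=300/89 → advance +1; mR−mL=-2260/1157 → turn -1·90°
n=2: pose=(3,7,E); sL=100/53, sR=100/17; mL=3500/901, mR=4450/901; mL+mR=150/17 → advance +1; mR−mL=950/901 → turn +1·90°
n=3: pose=(4,7,N); sL=200/81, sR=200/117; mL=2200/1053, mR=500/1053; mL+mR=100/39 → advance +1; mR−mL=-1700/1053 → turn -1·90°
n=4: pose=(4,8,E); sL=25/17, sR=50/13; mL=1175/442, mR=1375/442; mL+mR=75/13 → advance +1; mR−mL=100/221 → turn +1·90°
n=5: pose=(5,8,N); sL=200/101, sR=200/149; mL=25000/15049, mR=5300/15049; mL+mR=300/149 → advance +1; mR−mL=-19700/15049 → turn -1·90°
n=6: pose=(5,9,E); sL=20/17, sR=100/37; mL=1220/629, mR=1330/629; mL+mR=150/37 → advance +1; mR−mL=110/629 → turn +1·90°
n=7: pose=(6,9,N); sL=8/5, sR=40/37; mL=248/185, mR=52/185; mL+mR=60/37 → advance +1; mR−mL=-196/185 → turn -1·90°

0 5/2 10 25/4 35/4 2 6 E
1 40/13 200/89 3080/1157 820/1157 3 6 N
2 100/53 100/17 3500/901 4450/901 3 7 E
3 200/81 200/117 2200/1053 500/1053 4 7 N
4 25/17 50/13 1175/442 1375/442 4 8 E
5 200/101 200/149 25000/15049 5300/15049 5 8 N
6 20/17 100/37 1220/629 1330/629 5 9 E
7 8/5 40/37 248/185 52/185 6 9 N
final 6 10 E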